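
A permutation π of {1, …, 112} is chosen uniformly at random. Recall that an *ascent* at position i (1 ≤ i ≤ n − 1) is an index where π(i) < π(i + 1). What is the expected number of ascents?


Write X = Σ X_I over i = 1, …, 111, with X_I the indicator of one ascent.
There are 111 indicators.
For each fixed i, the pair (π(i), π(i+1)) is a uniformly random ordered pair of distinct values from {1, …, 112}; by symmetry P[π(i) < π(i+1)] = 1/2.
By linearity: E[X] = 111 · (1/2) = (112 − 1) · (1/2) = 111/2 ≈ 55.50000.

E[X] = 111/2 = 55.50000.


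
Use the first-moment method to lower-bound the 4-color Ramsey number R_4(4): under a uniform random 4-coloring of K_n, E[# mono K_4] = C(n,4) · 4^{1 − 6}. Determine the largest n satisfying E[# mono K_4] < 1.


We need C(n, 4) · 4^{1 − 6} < 1, i.e. C(n, 4) < 4^{6 − 1} = 1024.
Check values of n near the boundary:
  n = 8: C(8, 4) = 70; 70 < 1024? YES
  n = 9: C(9, 4) = 126; 126 < 1024? YES
  n = 10: C(10, 4) = 210; 210 < 1024? YES
  n = 11: C(11, 4) = 330; 330 < 1024? YES
  n = 12: C(12, 4) = 495; 495 < 1024? YES
  n = 13: C(13, 4) = 715; 715 < 1024? YES
  n = 14: C(14, 4) = 1001; 1001 < 1024? YES
  n = 15: C(15, 4) = 1365; 1365 < 1024? NO
  n = 16: C(16, 4) = 1820; 1820 < 1024? NO
The largest n with C(n, 4) < 1024 is n = 14 (where E[X] = 1001/1024 ≈ 0.978). Hence R_4(4) > 14, i.e. R_4(4) ≥ 15.

Largest n = 14; hence R_4(4) > 14.


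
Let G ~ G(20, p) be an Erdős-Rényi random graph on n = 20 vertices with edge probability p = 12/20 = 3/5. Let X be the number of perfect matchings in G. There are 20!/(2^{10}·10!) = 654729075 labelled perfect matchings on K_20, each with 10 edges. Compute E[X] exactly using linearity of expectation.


K_20 has 20!/(2^{10}·10!) = 654729075 labelled perfect matchings.
For each such perfect matching H, let X_H = 1 if all 10 edges of H are present in G. Then P[X_H = 1] = p^{10} = (3/5)^{10} = 59049/9765625.
Summing the indicators: E[X] = Σ_H E[X_H] = 654729075 · p^{10} = 654729075 · 59049/9765625 = 1546443885987/390625.
Numerically: E[X] ≈ 3.9589e+06.

E[X] = 654729075 · (3/5)^{10} = 1546443885987/390625 ≈ 3.9589e+06.


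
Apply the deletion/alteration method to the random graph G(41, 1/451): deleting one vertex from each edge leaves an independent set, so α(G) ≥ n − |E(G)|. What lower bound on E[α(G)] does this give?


E[|E(G)|] = C(41, 2)·p = 820 · (1/451) = 20/11.
E[α(G)] ≥ n − E[|E(G)|] = 41 − 20/11 = 431/11.
Numerically: ≈ 39.1818.
(This is only a lower bound; the true E[α(G)] may be larger.)

E[α(G)] ≥ 431/11 ≈ 39.1818.


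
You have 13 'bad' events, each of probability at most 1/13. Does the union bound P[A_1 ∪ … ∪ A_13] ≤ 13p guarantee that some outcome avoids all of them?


Union bound: P[∪_{i=1}^{13} A_i] ≤ Σ_i P[A_i] ≤ 13·p = 13·(1/13) = 1.
Numerically: 1 ≈ 1.0000.
Is 1 < 1? NO.
Since the bound 1 is ≥ 1, the union bound is uninformative here; it does NOT by itself certify existence.

13·p = 1 ≈ 1.0000; existence NOT certified by the union bound.


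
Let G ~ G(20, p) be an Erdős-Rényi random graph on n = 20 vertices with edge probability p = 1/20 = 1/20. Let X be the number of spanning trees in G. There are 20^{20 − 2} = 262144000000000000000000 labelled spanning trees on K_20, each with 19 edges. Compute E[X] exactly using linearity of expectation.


K_20 has 20^{20 − 2} = 262144000000000000000000 labelled spanning trees.
For each such spanning tree H, let X_H = 1 if all 19 edges of H are present in G. Then P[X_H = 1] = p^{19} = (1/20)^{19} = 1/5242880000000000000000000.
By linearity of expectation: E[X] = Σ_H E[X_H] = 262144000000000000000000 · p^{19} = 262144000000000000000000 · 1/5242880000000000000000000 = 1/20.
Numerically: E[X] ≈ 0.05.

E[X] = 262144000000000000000000 · (1/20)^{19} = 1/20 ≈ 0.05.


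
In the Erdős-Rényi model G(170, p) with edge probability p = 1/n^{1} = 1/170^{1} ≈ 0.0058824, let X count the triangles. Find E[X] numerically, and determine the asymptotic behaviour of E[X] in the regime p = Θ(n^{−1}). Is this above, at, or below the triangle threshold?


Number of potential triangles: C(170, 3) = 804440.
Each occurs with probability p³ ≈ (0.0058824)³ ≈ 2.0354162e-07.
By linearity: E[X] = C(170, 3)·p³ ≈ 804440 · 2.0354162e-07 ≈ 0.16374.
Here α = 1, so p = 1/n is exactly at the triangle threshold p ~ 1/n. Asymptotically E[X] → c³/6 = 1³/6 = 1/6 ≈ 0.16667, a bounded constant. In this regime the triangle count is asymptotically Poisson(c³/6).

E[X] ≈ 0.16374; in regime p = Θ(1/n^{1}) E[X] stays bounded (at the triangle threshold p ~ 1/n).


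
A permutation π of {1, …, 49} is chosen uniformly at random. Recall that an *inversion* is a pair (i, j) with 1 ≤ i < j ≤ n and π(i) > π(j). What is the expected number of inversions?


Write X = Σ X_I over the C(49, 2) = 1176 pairs i < j, with X_I the indicator of one inversion.
There are 1176 indicators.
For each fixed pair i < j, the values π(i) and π(j) are two distinct elements of {1, …, 49} in uniformly random order; by symmetry P[π(i) > π(j)] = 1/2.
By linearity: E[X] = 1176 · (1/2) = C(49, 2) · (1/2) = 1176/2 = 588 ≈ 588.00000.

E[X] = 588 = 588.00000.


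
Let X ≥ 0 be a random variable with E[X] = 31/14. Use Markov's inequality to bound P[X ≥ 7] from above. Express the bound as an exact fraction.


μ = E[X] = 31/14, a = 7.
Markov: P[X ≥ 7] ≤ μ/a = (31/14)/7 = 31/98.
Numerically: ≈ 0.31633.
(Since a = 7 > μ = 2.21429, the bound 31/98 is < 1 and informative.)

P[X ≥ 7] ≤ 31/98 ≈ 0.31633.


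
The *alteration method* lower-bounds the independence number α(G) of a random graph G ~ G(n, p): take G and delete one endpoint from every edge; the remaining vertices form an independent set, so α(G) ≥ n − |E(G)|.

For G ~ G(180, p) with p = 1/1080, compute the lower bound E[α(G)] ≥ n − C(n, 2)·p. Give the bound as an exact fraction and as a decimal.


E[|E(G)|] = C(180, 2)·p = 16110 · (1/1080) = 179/12.
E[α(G)] ≥ n − E[|E(G)|] = 180 − 179/12 = 1981/12.
Numerically: ≈ 165.08333.
(This is only a lower bound; the true E[α(G)] may be larger.)

E[α(G)] ≥ 1981/12 ≈ 165.08333.


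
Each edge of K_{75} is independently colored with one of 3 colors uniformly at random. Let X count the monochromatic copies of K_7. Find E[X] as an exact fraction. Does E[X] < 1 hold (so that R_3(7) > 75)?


E[X] = C(75, 7) · 3^{1 − 21} = 1984829850 · 3^{−20} = 1984829850/3486784401.
As a reduced fraction: E[X] = 220536650/387420489 ≈ 0.5692436.
Is E[X] < 1? YES.
Since E[X] < 1, there exists a 3-coloring of K_{75} with no monochromatic K_7; hence R_3(7) > 75.

E[X] = 220536650/387420489 ≈ 0.5692436; E[X] < 1, so R_3(7) > 75.


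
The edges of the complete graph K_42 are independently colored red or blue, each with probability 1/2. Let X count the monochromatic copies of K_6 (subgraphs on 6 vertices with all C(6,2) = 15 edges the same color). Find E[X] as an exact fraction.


Let X = Σ_S X_S over the C(42, 6) = 5245786 subsets S of size 6, where X_S = 1 if the K_6 on S is monochromatic.
For a fixed S, the K_6 on S has C(6, 2) = 15 edges. P[all 15 edges red] = (1/2)^15, and likewise for blue, so P[monochromatic] = 2·(1/2)^15 = 2^{1 − 15} = 1/16384.
Summing: E[X] = C(42, 6) · 2^{1 − 15} = 5245786 · 1/16384 = 2622893/8192.
Numerically: E[X] ≈ 320.1774.

E[X] = C(42,6)·2^(1−C(6,2)) = 2622893/8192 ≈ 320.1774.


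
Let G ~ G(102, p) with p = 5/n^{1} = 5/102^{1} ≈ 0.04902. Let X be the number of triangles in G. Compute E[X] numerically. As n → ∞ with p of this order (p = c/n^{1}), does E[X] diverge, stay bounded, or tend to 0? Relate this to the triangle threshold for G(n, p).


Number of potential triangles: C(102, 3) = 171700.
Each occurs with probability p³ ≈ (0.04902)³ ≈ 1.177903e-04.
By linearity: E[X] = C(102, 3)·p³ ≈ 171700 · 1.177903e-04 ≈ 20.2246.
Here α = 1, so p = 5/n is exactly at the triangle threshold p ~ 1/n. Asymptotically E[X] → c³/6 = 5³/6 = 125/6 ≈ 20.8333, a bounded constant. In this regime the triangle count is asymptotically Poisson(c³/6).

E[X] ≈ 20.2246; in regime p = Θ(1/n^{1}) E[X] stays bounded (at the triangle threshold p ~ 1/n).


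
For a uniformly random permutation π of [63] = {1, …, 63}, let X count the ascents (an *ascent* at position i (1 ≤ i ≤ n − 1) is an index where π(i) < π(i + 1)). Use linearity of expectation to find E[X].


Write X = Σ X_I over i = 1, …, 62, with X_I the indicator of one ascent.
There are 62 indicators.
For each fixed i, the pair (π(i), π(i+1)) is a uniformly random ordered pair of distinct values from {1, …, 63}; by symmetry P[π(i) < π(i+1)] = 1/2.
By linearity: E[X] = 62 · (1/2) = (63 − 1) · (1/2) = 31 ≈ 31.00000.

E[X] = 31 = 31.00000.


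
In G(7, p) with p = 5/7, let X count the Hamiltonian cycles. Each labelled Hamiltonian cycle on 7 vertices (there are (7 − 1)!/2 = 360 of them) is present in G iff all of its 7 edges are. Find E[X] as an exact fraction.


K_7 has (7 − 1)!/2 = 360 labelled Hamiltonian cycles.
For each such Hamiltonian cycle H, let X_H = 1 if all 7 edges of H are present in G. Then P[X_H = 1] = p^{7} = (5/7)^{7} = 78125/823543.
By linearity: E[X] = Σ_H E[X_H] = 360 · p^{7} = 360 · 78125/823543 = 28125000/823543.
Numerically: E[X] ≈ 34.1512.

E[X] = 360 · (5/7)^{7} = 28125000/823543 ≈ 34.1512.


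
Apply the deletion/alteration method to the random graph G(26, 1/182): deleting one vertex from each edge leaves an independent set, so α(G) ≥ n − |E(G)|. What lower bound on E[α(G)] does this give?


E[|E(G)|] = C(26, 2)·p = 325 · (1/182) = 25/14.
E[α(G)] ≥ n − E[|E(G)|] = 26 − 25/14 = 339/14.
Numerically: ≈ 24.21429.
(This is only a lower bound; the true E[α(G)] may be larger.)

E[α(G)] ≥ 339/14 ≈ 24.21429.


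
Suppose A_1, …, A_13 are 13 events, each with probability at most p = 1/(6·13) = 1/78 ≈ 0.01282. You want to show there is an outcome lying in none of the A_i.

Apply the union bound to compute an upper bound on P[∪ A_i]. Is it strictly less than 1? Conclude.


Union bound: P[∪_{i=1}^{13} A_i] ≤ Σ_i P[A_i] ≤ 13·p = 13·(1/78) = 1/6.
Numerically: 1/6 ≈ 0.16667.
Is 1/6 < 1? YES.
Since P[∪ A_i] ≤ 1/6 < 1, the complement has P[∩ A_i^c] ≥ 1 − 1/6 = 5/6 > 0, so some outcome avoids every A_i.

13·p = 1/6 ≈ 0.16667; existence CERTIFIED by the union bound.


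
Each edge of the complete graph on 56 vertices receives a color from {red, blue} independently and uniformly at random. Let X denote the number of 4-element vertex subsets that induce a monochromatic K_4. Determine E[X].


Let X = Σ_S X_S over the C(56, 4) = 367290 subsets S of size 4, where X_S = 1 if the K_4 on S is monochromatic.
For a fixed S, the K_4 on S has C(4, 2) = 6 edges. P[all 6 edges red] = (1/2)^6, and likewise for blue, so P[monochromatic] = 2·(1/2)^6 = 2^{1 − 6} = 1/32.
By linearity of expectation: E[X] = C(56, 4) · 2^{1 − 6} = 367290 · 1/32 = 183645/16.
Numerically: E[X] ≈ 11477.81250.

E[X] = C(56,4)·2^(1−C(4,2)) = 183645/16 ≈ 11477.81250.


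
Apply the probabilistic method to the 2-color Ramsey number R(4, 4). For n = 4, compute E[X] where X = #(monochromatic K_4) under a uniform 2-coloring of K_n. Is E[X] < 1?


E[X] = C(4, 4) · 2^{1 − 6} = 1 · 2^{−5} = 1/32.
As a reduced fraction: E[X] = 1/32 ≈ 0.031.
Is E[X] < 1? YES.
Since E[X] < 1, there exists a 2-coloring of K_{4} with no monochromatic K_4; hence R(4, 4) > 4.

E[X] = 1/32 ≈ 0.031; E[X] < 1, so R(4, 4) > 4.


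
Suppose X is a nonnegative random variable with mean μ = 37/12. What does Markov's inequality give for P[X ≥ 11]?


μ = E[X] = 37/12, a = 11.
Markov: P[X ≥ 11] ≤ μ/a = (37/12)/11 = 37/132.
Numerically: ≈ 0.280303.
(Since a = 11 > μ = 3.083333, the bound 37/132 is < 1 and informative.)

P[X ≥ 11] ≤ 37/132 ≈ 0.280303.


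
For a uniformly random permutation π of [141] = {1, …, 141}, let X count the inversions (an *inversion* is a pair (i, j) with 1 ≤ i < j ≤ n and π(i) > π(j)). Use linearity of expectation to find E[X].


Write X = Σ X_I over the C(141, 2) = 9870 pairs i < j, with X_I the indicator of one inversion.
There are 9870 indicators.
For each fixed pair i < j, the values π(i) and π(j) are two distinct elements of {1, …, 141} in uniformly random order; by symmetry P[π(i) > π(j)] = 1/2.
By linearity: E[X] = 9870 · (1/2) = C(141, 2) · (1/2) = 9870/2 = 4935 ≈ 4935.0000.

E[X] = 4935 = 4935.0000.


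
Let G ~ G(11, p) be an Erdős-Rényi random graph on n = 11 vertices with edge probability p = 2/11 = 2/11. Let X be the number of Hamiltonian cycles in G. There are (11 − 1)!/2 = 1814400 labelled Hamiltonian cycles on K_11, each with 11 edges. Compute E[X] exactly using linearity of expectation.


K_11 has (11 − 1)!/2 = 1814400 labelled Hamiltonian cycles.
For each such Hamiltonian cycle H, let X_H = 1 if all 11 edges of H are present in G. Then P[X_H = 1] = p^{11} = (2/11)^{11} = 2048/285311670611.
Summing the indicators: E[X] = Σ_H E[X_H] = 1814400 · p^{11} = 1814400 · 2048/285311670611 = 3715891200/285311670611.
Numerically: E[X] ≈ 0.013024.

E[X] = 1814400 · (2/11)^{11} = 3715891200/285311670611 ≈ 0.013024.


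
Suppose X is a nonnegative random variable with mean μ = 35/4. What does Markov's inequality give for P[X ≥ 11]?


μ = E[X] = 35/4, a = 11.
Markov: P[X ≥ 11] ≤ μ/a = (35/4)/11 = 35/44.
Numerically: ≈ 0.79545.
(Since a = 11 > μ = 8.75000, the bound 35/44 is < 1 and informative.)

P[X ≥ 11] ≤ 35/44 ≈ 0.79545.


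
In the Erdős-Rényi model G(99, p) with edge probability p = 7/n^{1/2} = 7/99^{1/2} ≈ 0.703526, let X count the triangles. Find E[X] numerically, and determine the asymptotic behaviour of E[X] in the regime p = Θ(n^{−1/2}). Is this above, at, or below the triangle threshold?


Number of potential triangles: C(99, 3) = 156849.
Each occurs with probability p³ ≈ (0.703526)³ ≈ 3.48210071e-01.
By linearity: E[X] = C(99, 3)·p³ ≈ 156849 · 3.48210071e-01 ≈ 54616.401481.
Since α = 1/2 < 1, p = c/n^{1/2} ≫ 1/n is above the triangle threshold p ~ 1/n. Asymptotically E[X] ~ (c³/6)·n^{3(1−α)} = (7³/6)·n^{1.5} → ∞; triangles are abundant w.h.p.

E[X] ≈ 54616.401481; in regime p = Θ(1/n^{1/2}) E[X] diverges (above the triangle threshold p ~ 1/n).


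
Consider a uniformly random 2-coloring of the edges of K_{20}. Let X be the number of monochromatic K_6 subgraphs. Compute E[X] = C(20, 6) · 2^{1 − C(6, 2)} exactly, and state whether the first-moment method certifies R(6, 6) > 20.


E[X] = C(20, 6) · 2^{1 − 15} = 38760 · 2^{−14} = 38760/16384.
As a reduced fraction: E[X] = 4845/2048 ≈ 2.366.
Is E[X] < 1? NO.
Since E[X] ≥ 1, the first-moment bound is inconclusive at n = 20; it does NOT by itself certify R(6, 6) > 20.

E[X] = 4845/2048 ≈ 2.366; E[X] ≥ 1; first-moment method inconclusive here.


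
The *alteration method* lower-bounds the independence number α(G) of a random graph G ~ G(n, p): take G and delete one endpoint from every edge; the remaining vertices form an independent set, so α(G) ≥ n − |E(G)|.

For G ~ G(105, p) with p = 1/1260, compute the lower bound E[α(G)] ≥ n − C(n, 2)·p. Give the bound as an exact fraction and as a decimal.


E[|E(G)|] = C(105, 2)·p = 5460 · (1/1260) = 13/3.
E[α(G)] ≥ n − E[|E(G)|] = 105 − 13/3 = 302/3.
Numerically: ≈ 100.66667.
(This is only a lower bound; the true E[α(G)] may be larger.)

E[α(G)] ≥ 302/3 ≈ 100.66667.


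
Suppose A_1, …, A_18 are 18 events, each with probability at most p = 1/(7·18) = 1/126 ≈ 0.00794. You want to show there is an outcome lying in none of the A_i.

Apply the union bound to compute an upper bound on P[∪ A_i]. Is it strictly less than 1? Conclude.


Union bound: P[∪_{i=1}^{18} A_i] ≤ Σ_i P[A_i] ≤ 18·p = 18·(1/126) = 1/7.
Numerically: 1/7 ≈ 0.14286.
Is 1/7 < 1? YES.
Since P[∪ A_i] ≤ 1/7 < 1, the complement has P[∩ A_i^c] ≥ 1 − 1/7 = 6/7 > 0, so some outcome avoids every A_i.

18·p = 1/7 ≈ 0.14286; existence CERTIFIED by the union bound.


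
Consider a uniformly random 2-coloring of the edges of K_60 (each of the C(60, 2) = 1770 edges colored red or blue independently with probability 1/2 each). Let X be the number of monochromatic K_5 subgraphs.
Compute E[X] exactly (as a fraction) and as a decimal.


Let X = Σ_S X_S over the C(60, 5) = 5461512 subsets S of size 5, where X_S = 1 if the K_5 on S is monochromatic.
For a fixed S, the K_5 on S has C(5, 2) = 10 edges. P[all 10 edges red] = (1/2)^10, and likewise for blue, so P[monochromatic] = 2·(1/2)^10 = 2^{1 − 10} = 1/512.
By linearity of expectation: E[X] = C(60, 5) · 2^{1 − 10} = 5461512 · 1/512 = 682689/64.
Numerically: E[X] ≈ 10667.01562.

E[X] = C(60,5)·2^(1−C(5,2)) = 682689/64 ≈ 10667.01562.


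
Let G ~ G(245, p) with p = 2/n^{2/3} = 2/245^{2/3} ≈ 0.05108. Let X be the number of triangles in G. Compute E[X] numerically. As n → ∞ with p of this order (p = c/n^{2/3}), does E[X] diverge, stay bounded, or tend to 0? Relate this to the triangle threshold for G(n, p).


Number of potential triangles: C(245, 3) = 2421090.
Each occurs with probability p³ ≈ (0.05108)³ ≈ 1.332778e-04.
By linearity: E[X] = C(245, 3)·p³ ≈ 2421090 · 1.332778e-04 ≈ 322.6776.
Since α = 2/3 < 1, p = c/n^{2/3} ≫ 1/n is above the triangle threshold p ~ 1/n. Asymptotically E[X] ~ (c³/6)·n^{3(1−α)} = (2³/6)·n^{1} → ∞; triangles are abundant w.h.p.

E[X] ≈ 322.6776; in regime p = Θ(1/n^{2/3}) E[X] diverges (above the triangle threshold p ~ 1/n).


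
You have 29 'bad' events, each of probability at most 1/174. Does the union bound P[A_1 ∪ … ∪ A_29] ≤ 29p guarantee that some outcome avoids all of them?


Union bound: P[∪_{i=1}^{29} A_i] ≤ Σ_i P[A_i] ≤ 29·p = 29·(1/174) = 1/6.
Numerically: 1/6 ≈ 0.166667.
Is 1/6 < 1? YES.
Since P[∪ A_i] ≤ 1/6 < 1, the complement has P[∩ A_i^c] ≥ 1 − 1/6 = 5/6 > 0, so some outcome avoids every A_i.

29·p = 1/6 ≈ 0.166667; existence CERTIFIED by the union bound.


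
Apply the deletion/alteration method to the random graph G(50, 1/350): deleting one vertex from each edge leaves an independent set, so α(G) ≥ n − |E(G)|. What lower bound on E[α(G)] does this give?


E[|E(G)|] = C(50, 2)·p = 1225 · (1/350) = 7/2.
E[α(G)] ≥ n − E[|E(G)|] = 50 − 7/2 = 93/2.
Numerically: ≈ 46.500.
(This is only a lower bound; the true E[α(G)] may be larger.)

E[α(G)] ≥ 93/2 ≈ 46.500.


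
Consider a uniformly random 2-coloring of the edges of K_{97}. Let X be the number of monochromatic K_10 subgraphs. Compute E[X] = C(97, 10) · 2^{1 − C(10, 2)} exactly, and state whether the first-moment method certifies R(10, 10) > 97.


E[X] = C(97, 10) · 2^{1 − 45} = 12576469727536 · 2^{−44} = 12576469727536/17592186044416.
As a reduced fraction: E[X] = 786029357971/1099511627776 ≈ 0.715.
Is E[X] < 1? YES.
Since E[X] < 1, there exists a 2-coloring of K_{97} with no monochromatic K_10; hence R(10, 10) > 97.

E[X] = 786029357971/1099511627776 ≈ 0.715; E[X] < 1, so R(10, 10) > 97.


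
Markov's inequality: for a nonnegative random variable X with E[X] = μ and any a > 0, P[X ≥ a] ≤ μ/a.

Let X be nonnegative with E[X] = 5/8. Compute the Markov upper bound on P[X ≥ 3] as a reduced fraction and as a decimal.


μ = E[X] = 5/8, a = 3.
Markov: P[X ≥ 3] ≤ μ/a = (5/8)/3 = 5/24.
Numerically: ≈ 0.2083.
(Since a = 3 > μ = 0.6250, the bound 5/24 is < 1 and informative.)

P[X ≥ 3] ≤ 5/24 ≈ 0.2083.


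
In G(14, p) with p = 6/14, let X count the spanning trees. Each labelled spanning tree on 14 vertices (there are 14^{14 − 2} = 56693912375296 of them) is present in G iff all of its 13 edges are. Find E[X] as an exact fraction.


K_14 has 14^{14 − 2} = 56693912375296 labelled spanning trees.
For each such spanning tree H, let X_H = 1 if all 13 edges of H are present in G. Then P[X_H = 1] = p^{13} = (3/7)^{13} = 1594323/96889010407.
By linearity: E[X] = Σ_H E[X_H] = 56693912375296 · p^{13} = 56693912375296 · 1594323/96889010407 = 6530347008/7.
Numerically: E[X] ≈ 9.329e+08.

E[X] = 56693912375296 · (3/7)^{13} = 6530347008/7 ≈ 9.329e+08.


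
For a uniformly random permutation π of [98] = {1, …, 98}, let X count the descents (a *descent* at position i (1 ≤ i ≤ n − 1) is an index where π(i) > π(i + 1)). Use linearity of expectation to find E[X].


Write X = Σ X_I over i = 1, …, 97, with X_I the indicator of one descent.
There are 97 indicators.
For each fixed i, the pair (π(i), π(i+1)) is a uniformly random ordered pair of distinct values from {1, …, 98}; by symmetry P[π(i) > π(i+1)] = 1/2.
By linearity: E[X] = 97 · (1/2) = (98 − 1) · (1/2) = 97/2 ≈ 48.50000.

E[X] = 97/2 = 48.50000.


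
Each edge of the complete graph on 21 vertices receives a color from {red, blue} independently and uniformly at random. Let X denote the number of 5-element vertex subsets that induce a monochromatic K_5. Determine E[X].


Let X = Σ_S X_S over the C(21, 5) = 20349 subsets S of size 5, where X_S = 1 if the K_5 on S is monochromatic.
For a fixed S, the K_5 on S has C(5, 2) = 10 edges. P[all 10 edges red] = (1/2)^10, and likewise for blue, so P[monochromatic] = 2·(1/2)^10 = 2^{1 − 10} = 1/512.
By linearity: E[X] = C(21, 5) · 2^{1 − 10} = 20349 · 1/512 = 20349/512.
Numerically: E[X] ≈ 39.7441.

E[X] = C(21,5)·2^(1−C(5,2)) = 20349/512 ≈ 39.7441.


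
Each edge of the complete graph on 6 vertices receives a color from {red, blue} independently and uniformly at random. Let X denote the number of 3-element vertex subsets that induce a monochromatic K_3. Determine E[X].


Let X = Σ_S X_S over the C(6, 3) = 20 subsets S of size 3, where X_S = 1 if the K_3 on S is monochromatic.
For a fixed S, the K_3 on S has C(3, 2) = 3 edges. P[all 3 edges red] = (1/2)^3, and likewise for blue, so P[monochromatic] = 2·(1/2)^3 = 2^{1 − 3} = 1/4.
By linearity of expectation: E[X] = C(6, 3) · 2^{1 − 3} = 20 · 1/4 = 5.
Numerically: E[X] ≈ 5.0000.

E[X] = C(6,3)·2^(1−C(3,2)) = 5 ≈ 5.0000.


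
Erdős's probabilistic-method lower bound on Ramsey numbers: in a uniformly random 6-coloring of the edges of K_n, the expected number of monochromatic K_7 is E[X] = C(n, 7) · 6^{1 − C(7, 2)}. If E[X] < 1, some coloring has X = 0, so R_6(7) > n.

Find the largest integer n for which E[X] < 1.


We need C(n, 7) · 6^{1 − 21} < 1, i.e. C(n, 7) < 6^{21 − 1} = 3656158440062976.
Check values of n near the boundary:
  n = 566: C(566, 7) = 3557206237959440; 3557206237959440 < 3656158440062976? YES
  n = 567: C(567, 7) = 3601671315933933; 3601671315933933 < 3656158440062976? YES
  n = 568: C(568, 7) = 3646611956239704; 3646611956239704 < 3656158440062976? YES
  n = 569: C(569, 7) = 3692032389858348; 3692032389858348 < 3656158440062976? NO
  n = 570: C(570, 7) = 3737936877831720; 3737936877831720 < 3656158440062976? NO
The largest n with C(n, 7) < 3656158440062976 is n = 568 (where E[X] = 16882462760369/16926659444736 ≈ 0.99739). Hence R_6(7) > 568, i.e. R_6(7) ≥ 569.

Largest n = 568; hence R_6(7) > 568.


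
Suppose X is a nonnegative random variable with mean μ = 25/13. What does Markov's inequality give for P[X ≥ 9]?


μ = E[X] = 25/13, a = 9.
Markov: P[X ≥ 9] ≤ μ/a = (25/13)/9 = 25/117.
Numerically: ≈ 0.2137.
(Since a = 9 > μ = 1.9231, the bound 25/117 is < 1 and informative.)

P[X ≥ 9] ≤ 25/117 ≈ 0.2137.


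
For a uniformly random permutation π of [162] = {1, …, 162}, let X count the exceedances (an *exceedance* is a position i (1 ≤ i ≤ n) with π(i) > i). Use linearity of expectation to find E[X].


Write X = Σ_{i=1}^{162} X_i, where X_i = 1_{π(i) > i}.
For each fixed i, π(i) is uniform over {1, …, 162} (marginal of a uniform permutation), so P[π(i) > i] = (n − i)/n. Summing: Σ_{i=1}^{162} (n − i)/n = (0 + 1 + … + 161)/162 = 162(162 − 1)/(2·162) = (162 − 1)/2.
Hence E[X] = Σ_{i=1}^{162} (162 − i)/162 = 161/2 ≈ 80.500000.

E[X] = 161/2 = 80.500000.


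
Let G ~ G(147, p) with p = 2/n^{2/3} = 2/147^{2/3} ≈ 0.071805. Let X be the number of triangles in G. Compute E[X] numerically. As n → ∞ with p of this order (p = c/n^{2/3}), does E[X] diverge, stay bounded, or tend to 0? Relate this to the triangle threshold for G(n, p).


Number of potential triangles: C(147, 3) = 518665.
Each occurs with probability p³ ≈ (0.071805)³ ≈ 3.7021611e-04.
By linearity: E[X] = C(147, 3)·p³ ≈ 518665 · 3.7021611e-04 ≈ 192.01814.
Since α = 2/3 < 1, p = c/n^{2/3} ≫ 1/n is above the triangle threshold p ~ 1/n. Asymptotically E[X] ~ (c³/6)·n^{3(1−α)} = (2³/6)·n^{1} → ∞; triangles are abundant w.h.p.

E[X] ≈ 192.01814; in regime p = Θ(1/n^{2/3}) E[X] diverges (above the triangle threshold p ~ 1/n).


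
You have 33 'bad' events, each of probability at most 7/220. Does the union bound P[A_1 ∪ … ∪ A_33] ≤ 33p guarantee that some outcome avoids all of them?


Union bound: P[∪_{i=1}^{33} A_i] ≤ Σ_i P[A_i] ≤ 33·p = 33·(7/220) = 21/20.
Numerically: 21/20 ≈ 1.0500.
Is 21/20 < 1? NO.
Since the bound 21/20 is ≥ 1, the union bound is uninformative here; it does NOT by itself certify existence.

33·p = 21/20 ≈ 1.0500; existence NOT certified by the union bound.


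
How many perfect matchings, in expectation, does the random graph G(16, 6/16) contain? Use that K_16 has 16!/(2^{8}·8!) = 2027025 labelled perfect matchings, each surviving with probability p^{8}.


K_16 has 16!/(2^{8}·8!) = 2027025 labelled perfect matchings.
For each such perfect matching H, let X_H = 1 if all 8 edges of H are present in G. Then P[X_H = 1] = p^{8} = (3/8)^{8} = 6561/16777216.
Summing the indicators: E[X] = Σ_H E[X_H] = 2027025 · p^{8} = 2027025 · 6561/16777216 = 13299311025/16777216.
Numerically: E[X] ≈ 792.701.

E[X] = 2027025 · (3/8)^{8} = 13299311025/16777216 ≈ 792.701.


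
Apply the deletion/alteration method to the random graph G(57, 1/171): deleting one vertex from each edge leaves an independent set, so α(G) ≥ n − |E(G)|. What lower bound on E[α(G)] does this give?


E[|E(G)|] = C(57, 2)·p = 1596 · (1/171) = 28/3.
E[α(G)] ≥ n − E[|E(G)|] = 57 − 28/3 = 143/3.
Numerically: ≈ 47.6667.
(This is only a lower bound; the true E[α(G)] may be larger.)

E[α(G)] ≥ 143/3 ≈ 47.6667.


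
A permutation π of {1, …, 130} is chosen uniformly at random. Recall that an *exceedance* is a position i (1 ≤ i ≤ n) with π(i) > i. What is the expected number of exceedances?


Write X = Σ_{i=1}^{130} X_i, where X_i = 1_{π(i) > i}.
For each fixed i, π(i) is uniform over {1, …, 130} (marginal of a uniform permutation), so P[π(i) > i] = (n − i)/n. Summing: Σ_{i=1}^{130} (n − i)/n = (0 + 1 + … + 129)/130 = 130(130 − 1)/(2·130) = (130 − 1)/2.
Hence E[X] = Σ_{i=1}^{130} (130 − i)/130 = 129/2 ≈ 64.5000.

E[X] = 129/2 = 64.5000.


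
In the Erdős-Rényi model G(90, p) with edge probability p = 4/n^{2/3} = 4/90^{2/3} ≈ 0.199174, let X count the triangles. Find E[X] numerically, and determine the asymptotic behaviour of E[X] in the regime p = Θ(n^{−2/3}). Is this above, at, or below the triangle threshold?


Number of potential triangles: C(90, 3) = 117480.
Each occurs with probability p³ ≈ (0.199174)³ ≈ 7.90123457e-03.
By linearity: E[X] = C(90, 3)·p³ ≈ 117480 · 7.90123457e-03 ≈ 928.237037.
Since α = 2/3 < 1, p = c/n^{2/3} ≫ 1/n is above the triangle threshold p ~ 1/n. Asymptotically E[X] ~ (c³/6)·n^{3(1−α)} = (4³/6)·n^{1} → ∞; triangles are abundant w.h.p.

E[X] ≈ 928.237037; in regime p = Θ(1/n^{2/3}) E[X] diverges (above the triangle threshold p ~ 1/n).


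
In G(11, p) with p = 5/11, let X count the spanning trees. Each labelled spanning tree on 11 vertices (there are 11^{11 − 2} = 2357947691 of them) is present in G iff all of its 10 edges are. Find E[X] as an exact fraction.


K_11 has 11^{11 − 2} = 2357947691 labelled spanning trees.
For each such spanning tree H, let X_H = 1 if all 10 edges of H are present in G. Then P[X_H = 1] = p^{10} = (5/11)^{10} = 9765625/25937424601.
By linearity: E[X] = Σ_H E[X_H] = 2357947691 · p^{10} = 2357947691 · 9765625/25937424601 = 9765625/11.
Numerically: E[X] ≈ 8.88e+05.

E[X] = 2357947691 · (5/11)^{10} = 9765625/11 ≈ 8.88e+05.


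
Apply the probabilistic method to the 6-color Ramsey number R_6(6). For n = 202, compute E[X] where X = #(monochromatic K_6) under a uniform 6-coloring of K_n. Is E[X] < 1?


E[X] = C(202, 6) · 6^{1 − 15} = 87544611330 · 6^{−14} = 87544611330/78364164096.
As a reduced fraction: E[X] = 14590768555/13060694016 ≈ 1.1172.
Is E[X] < 1? NO.
Since E[X] ≥ 1, the first-moment bound is inconclusive at n = 202; it does NOT by itself certify R_6(6) > 202.

E[X] = 14590768555/13060694016 ≈ 1.1172; E[X] ≥ 1; first-moment method inconclusive here.


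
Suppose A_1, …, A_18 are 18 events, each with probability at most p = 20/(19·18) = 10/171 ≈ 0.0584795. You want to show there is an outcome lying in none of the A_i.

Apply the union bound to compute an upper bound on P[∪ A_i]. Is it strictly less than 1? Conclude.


Union bound: P[∪_{i=1}^{18} A_i] ≤ Σ_i P[A_i] ≤ 18·p = 18·(10/171) = 20/19.
Numerically: 20/19 ≈ 1.0526316.
Is 20/19 < 1? NO.
Since the bound 20/19 is ≥ 1, the union bound is uninformative here; it does NOT by itself certify existence.

18·p = 20/19 ≈ 1.0526316; existence NOT certified by the union bound.


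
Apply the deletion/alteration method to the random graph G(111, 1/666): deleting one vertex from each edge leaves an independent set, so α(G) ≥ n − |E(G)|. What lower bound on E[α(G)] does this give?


E[|E(G)|] = C(111, 2)·p = 6105 · (1/666) = 55/6.
E[α(G)] ≥ n − E[|E(G)|] = 111 − 55/6 = 611/6.
Numerically: ≈ 101.83333.
(This is only a lower bound; the true E[α(G)] may be larger.)

E[α(G)] ≥ 611/6 ≈ 101.83333.


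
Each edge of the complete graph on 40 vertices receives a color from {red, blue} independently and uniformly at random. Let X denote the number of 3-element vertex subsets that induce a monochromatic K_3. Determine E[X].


Let X = Σ_S X_S over the C(40, 3) = 9880 subsets S of size 3, where X_S = 1 if the K_3 on S is monochromatic.
For a fixed S, the K_3 on S has C(3, 2) = 3 edges. P[all 3 edges red] = (1/2)^3, and likewise for blue, so P[monochromatic] = 2·(1/2)^3 = 2^{1 − 3} = 1/4.
Summing: E[X] = C(40, 3) · 2^{1 − 3} = 9880 · 1/4 = 2470.
Numerically: E[X] ≈ 2470.00000.

E[X] = C(40,3)·2^(1−C(3,2)) = 2470 ≈ 2470.00000.


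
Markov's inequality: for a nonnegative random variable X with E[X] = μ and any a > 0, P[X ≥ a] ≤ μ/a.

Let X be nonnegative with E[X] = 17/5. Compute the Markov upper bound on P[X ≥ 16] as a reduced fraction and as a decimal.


μ = E[X] = 17/5, a = 16.
Markov: P[X ≥ 16] ≤ μ/a = (17/5)/16 = 17/80.
Numerically: ≈ 0.212500.
(Since a = 16 > μ = 3.400000, the bound 17/80 is < 1 and informative.)

P[X ≥ 16] ≤ 17/80 ≈ 0.212500.


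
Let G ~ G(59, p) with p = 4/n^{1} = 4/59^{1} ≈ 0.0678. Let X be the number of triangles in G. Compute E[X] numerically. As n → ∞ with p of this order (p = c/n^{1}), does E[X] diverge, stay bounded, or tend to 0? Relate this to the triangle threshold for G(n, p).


Number of potential triangles: C(59, 3) = 32509.
Each occurs with probability p³ ≈ (0.0678)³ ≈ 3.11619e-04.
By linearity: E[X] = C(59, 3)·p³ ≈ 32509 · 3.11619e-04 ≈ 10.130.
Here α = 1, so p = 4/n is exactly at the triangle threshold p ~ 1/n. Asymptotically E[X] → c³/6 = 4³/6 = 32/3 ≈ 10.667, a bounded constant. In this regime the triangle count is asymptotically Poisson(c³/6).

E[X] ≈ 10.130; in regime p = Θ(1/n^{1}) E[X] stays bounded (at the triangle threshold p ~ 1/n).


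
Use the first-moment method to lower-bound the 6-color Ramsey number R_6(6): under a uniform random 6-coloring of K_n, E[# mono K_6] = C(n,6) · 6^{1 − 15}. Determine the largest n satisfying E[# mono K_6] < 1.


We need C(n, 6) · 6^{1 − 15} < 1, i.e. C(n, 6) < 6^{15 − 1} = 78364164096.
Check values of n near the boundary:
  n = 192: C(192, 6) = 64300886496; 64300886496 < 78364164096? YES
  n = 193: C(193, 6) = 66364016544; 66364016544 < 78364164096? YES
  n = 194: C(194, 6) = 68482017072; 68482017072 < 78364164096? YES
  n = 195: C(195, 6) = 70656049360; 70656049360 < 78364164096? YES
  n = 196: C(196, 6) = 72887293024; 72887293024 < 78364164096? YES
  n = 197: C(197, 6) = 75176946208; 75176946208 < 78364164096? YES
  n = 198: C(198, 6) = 77526225777; 77526225777 < 78364164096? YES
  n = 199: C(199, 6) = 79936367511; 79936367511 < 78364164096? NO
  n = 200: C(200, 6) = 82408626300; 82408626300 < 78364164096? NO
  n = 201: C(201, 6) = 84944276340; 84944276340 < 78364164096? NO
The largest n with C(n, 6) < 78364164096 is n = 198 (where E[X] = 25842075259/26121388032 ≈ 0.9893071). Hence R_6(6) > 198, i.e. R_6(6) ≥ 199.

Largest n = 198; hence R_6(6) > 198.


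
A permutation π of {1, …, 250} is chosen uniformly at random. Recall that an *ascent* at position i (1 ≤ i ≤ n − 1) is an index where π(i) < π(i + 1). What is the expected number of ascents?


Write X = Σ X_I over i = 1, …, 249, with X_I the indicator of one ascent.
There are 249 indicators.
For each fixed i, the pair (π(i), π(i+1)) is a uniformly random ordered pair of distinct values from {1, …, 250}; by symmetry P[π(i) < π(i+1)] = 1/2.
By linearity: E[X] = 249 · (1/2) = (250 − 1) · (1/2) = 249/2 ≈ 124.500.

E[X] = 249/2 = 124.500.


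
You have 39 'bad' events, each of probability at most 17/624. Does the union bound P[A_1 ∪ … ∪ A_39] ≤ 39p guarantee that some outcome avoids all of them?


Union bound: P[∪_{i=1}^{39} A_i] ≤ Σ_i P[A_i] ≤ 39·p = 39·(17/624) = 17/16.
Numerically: 17/16 ≈ 1.06250.
Is 17/16 < 1? NO.
Since the bound 17/16 is ≥ 1, the union bound is uninformative here; it does NOT by itself certify existence.

39·p = 17/16 ≈ 1.06250; existence NOT certified by the union bound.


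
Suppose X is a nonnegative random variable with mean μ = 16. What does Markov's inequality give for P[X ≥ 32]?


μ = E[X] = 16, a = 32.
Markov: P[X ≥ 32] ≤ μ/a = (16)/32 = 1/2.
Numerically: ≈ 0.500.
(Since a = 32 > μ = 16.000, the bound 1/2 is < 1 and informative.)

P[X ≥ 32] ≤ 1/2 ≈ 0.500.


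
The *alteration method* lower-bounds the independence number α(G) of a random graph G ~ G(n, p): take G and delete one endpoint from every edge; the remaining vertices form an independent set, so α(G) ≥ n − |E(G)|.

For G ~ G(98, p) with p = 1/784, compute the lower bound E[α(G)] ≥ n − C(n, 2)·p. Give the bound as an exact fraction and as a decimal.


E[|E(G)|] = C(98, 2)·p = 4753 · (1/784) = 97/16.
E[α(G)] ≥ n − E[|E(G)|] = 98 − 97/16 = 1471/16.
Numerically: ≈ 91.937500.
(This is only a lower bound; the true E[α(G)] may be larger.)

E[α(G)] ≥ 1471/16 ≈ 91.937500.


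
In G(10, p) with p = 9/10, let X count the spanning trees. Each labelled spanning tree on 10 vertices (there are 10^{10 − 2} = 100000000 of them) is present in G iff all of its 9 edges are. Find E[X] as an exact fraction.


K_10 has 10^{10 − 2} = 100000000 labelled spanning trees.
For each such spanning tree H, let X_H = 1 if all 9 edges of H are present in G. Then P[X_H = 1] = p^{9} = (9/10)^{9} = 387420489/1000000000.
Summing the indicators: E[X] = Σ_H E[X_H] = 100000000 · p^{9} = 100000000 · 387420489/1000000000 = 387420489/10.
Numerically: E[X] ≈ 3.874e+07.

E[X] = 100000000 · (9/10)^{9} = 387420489/10 ≈ 3.874e+07.


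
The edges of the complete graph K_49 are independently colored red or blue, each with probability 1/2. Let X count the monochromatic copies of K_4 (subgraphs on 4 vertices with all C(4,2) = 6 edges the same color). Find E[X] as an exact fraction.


Let X = Σ_S X_S over the C(49, 4) = 211876 subsets S of size 4, where X_S = 1 if the K_4 on S is monochromatic.
For a fixed S, the K_4 on S has C(4, 2) = 6 edges. P[all 6 edges red] = (1/2)^6, and likewise for blue, so P[monochromatic] = 2·(1/2)^6 = 2^{1 − 6} = 1/32.
By linearity of expectation: E[X] = C(49, 4) · 2^{1 − 6} = 211876 · 1/32 = 52969/8.
Numerically: E[X] ≈ 6621.1250.

E[X] = C(49,4)·2^(1−C(4,2)) = 52969/8 ≈ 6621.1250.


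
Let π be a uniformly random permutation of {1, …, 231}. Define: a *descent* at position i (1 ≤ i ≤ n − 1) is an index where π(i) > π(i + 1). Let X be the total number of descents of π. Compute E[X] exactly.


Write X = Σ X_I over i = 1, …, 230, with X_I the indicator of one descent.
There are 230 indicators.
For each fixed i, the pair (π(i), π(i+1)) is a uniformly random ordered pair of distinct values from {1, …, 231}; by symmetry P[π(i) > π(i+1)] = 1/2.
By linearity: E[X] = 230 · (1/2) = (231 − 1) · (1/2) = 115 ≈ 115.0000.

E[X] = 115 = 115.0000.


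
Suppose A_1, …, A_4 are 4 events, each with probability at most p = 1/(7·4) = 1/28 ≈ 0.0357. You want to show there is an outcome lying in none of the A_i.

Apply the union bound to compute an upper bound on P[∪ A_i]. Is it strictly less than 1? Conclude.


Union bound: P[∪_{i=1}^{4} A_i] ≤ Σ_i P[A_i] ≤ 4·p = 4·(1/28) = 1/7.
Numerically: 1/7 ≈ 0.1429.
Is 1/7 < 1? YES.
Since P[∪ A_i] ≤ 1/7 < 1, the complement has P[∩ A_i^c] ≥ 1 − 1/7 = 6/7 > 0, so some outcome avoids every A_i.

4·p = 1/7 ≈ 0.1429; existence CERTIFIED by the union bound.


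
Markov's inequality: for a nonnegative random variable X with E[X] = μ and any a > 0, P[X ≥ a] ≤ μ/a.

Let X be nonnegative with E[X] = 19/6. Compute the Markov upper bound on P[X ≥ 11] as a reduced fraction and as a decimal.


μ = E[X] = 19/6, a = 11.
Markov: P[X ≥ 11] ≤ μ/a = (19/6)/11 = 19/66.
Numerically: ≈ 0.2879.
(Since a = 11 > μ = 3.1667, the bound 19/66 is < 1 and informative.)

P[X ≥ 11] ≤ 19/66 ≈ 0.2879.


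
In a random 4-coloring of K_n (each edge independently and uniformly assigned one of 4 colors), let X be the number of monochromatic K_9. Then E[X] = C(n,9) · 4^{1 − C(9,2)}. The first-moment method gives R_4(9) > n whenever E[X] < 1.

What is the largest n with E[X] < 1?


We need C(n, 9) · 4^{1 − 36} < 1, i.e. C(n, 9) < 4^{36 − 1} = 1180591620717411303424.
Check values of n near the boundary:
  n = 908: C(908, 9) = 1111058428637338083100; 1111058428637338083100 < 1180591620717411303424? YES
  n = 909: C(909, 9) = 1122169012923711463931; 1122169012923711463931 < 1180591620717411303424? YES
  n = 910: C(910, 9) = 1133378248346922788210; 1133378248346922788210 < 1180591620717411303424? YES
  n = 911: C(911, 9) = 1144686900492291197405; 1144686900492291197405 < 1180591620717411303424? YES
  n = 912: C(912, 9) = 1156095740032081475120; 1156095740032081475120 < 1180591620717411303424? YES
  n = 913: C(913, 9) = 1167605542753639808390; 1167605542753639808390 < 1180591620717411303424? YES
  n = 914: C(914, 9) = 1179217089587653905932; 1179217089587653905932 < 1180591620717411303424? YES
  n = 915: C(915, 9) = 1190931166636537885130; 1190931166636537885130 < 1180591620717411303424? NO
The largest n with C(n, 9) < 1180591620717411303424 is n = 914 (where E[X] = 294804272396913476483/295147905179352825856 ≈ 0.998836). Hence R_4(9) > 914, i.e. R_4(9) ≥ 915.

Largest n = 914; hence R_4(9) > 914.


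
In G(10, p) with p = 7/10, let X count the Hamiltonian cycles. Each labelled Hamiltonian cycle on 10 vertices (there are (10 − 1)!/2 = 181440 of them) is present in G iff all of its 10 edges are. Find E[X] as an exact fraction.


K_10 has (10 − 1)!/2 = 181440 labelled Hamiltonian cycles.
For each such Hamiltonian cycle H, let X_H = 1 if all 10 edges of H are present in G. Then P[X_H = 1] = p^{10} = (7/10)^{10} = 282475249/10000000000.
By linearity of expectation: E[X] = Σ_H E[X_H] = 181440 · p^{10} = 181440 · 282475249/10000000000 = 160163466183/31250000.
Numerically: E[X] ≈ 5125.

E[X] = 181440 · (7/10)^{10} = 160163466183/31250000 ≈ 5125.
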